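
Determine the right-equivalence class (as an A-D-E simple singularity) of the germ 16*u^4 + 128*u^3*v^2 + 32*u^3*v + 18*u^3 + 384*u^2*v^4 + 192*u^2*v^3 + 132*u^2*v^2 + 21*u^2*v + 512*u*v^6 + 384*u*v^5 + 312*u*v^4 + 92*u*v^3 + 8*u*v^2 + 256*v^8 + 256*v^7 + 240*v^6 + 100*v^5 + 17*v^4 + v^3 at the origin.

D_{5}

The Hessian of f at 0 is [[0, 0], [0, 0]] with rank 0, so corank 2. A Groebner basis of the Jacobian ideal J(f) in C{u,v} is {u*v^2 - 27*u*v/154 - 9*v^2/154, 81*u*v/154 + v^3 + 27*v^2/154, u^2 + 152*u*v/231 + 25*v^2/231}; counting standard monomials gives mu = 5. Corank 2; j^3 = (2*u + v)*(3*u + v)^2 has shape L^2 M (L != M), so D-series; mu = 5 gives D_5.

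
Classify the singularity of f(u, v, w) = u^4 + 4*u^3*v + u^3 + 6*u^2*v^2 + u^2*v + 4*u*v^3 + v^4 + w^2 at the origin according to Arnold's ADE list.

D_5

The Hessian of f at 0 is [[0, 0, 0], [0, 0, 0], [0, 0, 2]] with rank 1, so corank 2. A Groebner basis of the Jacobian ideal J(f) in C{u,v,w} is {u*v^2, -u*v/4 + v^3, u^2 + u*v, w}; counting standard monomials gives mu = 5. Corank 2; j^3 = u^2*(u + v) has shape L^2 M (L != M), so D-series; mu = 5 gives D_5.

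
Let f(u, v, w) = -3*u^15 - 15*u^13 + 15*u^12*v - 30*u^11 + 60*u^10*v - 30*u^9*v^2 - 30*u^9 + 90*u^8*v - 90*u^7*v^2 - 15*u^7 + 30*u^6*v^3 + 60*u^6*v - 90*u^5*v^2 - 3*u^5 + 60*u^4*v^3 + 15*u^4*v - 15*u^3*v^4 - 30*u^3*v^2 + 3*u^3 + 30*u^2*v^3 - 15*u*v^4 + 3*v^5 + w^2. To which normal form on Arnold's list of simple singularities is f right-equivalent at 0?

E8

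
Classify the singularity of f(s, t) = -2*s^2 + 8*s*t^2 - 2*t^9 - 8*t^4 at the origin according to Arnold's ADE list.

The Hessian of f at 0 is [[-4, 0], [0, 0]] with rank 1, so corank 1. A Groebner basis of the Jacobian ideal J(f) in C{s,t} is {s^4, -s/2 + t^2}; counting standard monomials gives mu = 8. Corank 1: A-series; mu = 8 gives A_8.

A8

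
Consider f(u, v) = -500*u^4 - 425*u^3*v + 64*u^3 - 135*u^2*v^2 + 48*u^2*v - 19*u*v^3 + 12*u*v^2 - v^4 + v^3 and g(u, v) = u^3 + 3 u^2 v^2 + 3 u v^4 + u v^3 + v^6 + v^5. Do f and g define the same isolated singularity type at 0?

Yes.

The Hessian of f at 0 has rank 0. Corank 2; j^3 = (4*u + v)^3 is a perfect cube, so E-series; the 4-jet and mu = 7 give E_7. The Hessian of g at 0 has rank 0. Corank 2; j^3 = u^3 is a perfect cube, so E-series; the 4-jet and mu = 7 give E_7. Both have type E_7, hence right-equivalent.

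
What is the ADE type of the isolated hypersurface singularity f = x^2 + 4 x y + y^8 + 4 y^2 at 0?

A7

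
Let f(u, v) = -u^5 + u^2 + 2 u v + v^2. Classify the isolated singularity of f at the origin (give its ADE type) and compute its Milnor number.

The Hessian of f at 0 has rank 1. Corank 1: A-series; mu = 4 gives A_4.

Type A_4, Milnor number mu = 4.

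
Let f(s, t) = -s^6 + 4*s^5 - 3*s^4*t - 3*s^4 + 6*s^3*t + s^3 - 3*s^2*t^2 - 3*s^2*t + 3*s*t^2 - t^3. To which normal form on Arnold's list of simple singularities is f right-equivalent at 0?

The Hessian of f at 0 has rank 0. Corank 2; j^3 = (s - t)^3 is a perfect cube, so E-series; the 5-jet and mu = 8 give E_8.

E_{8}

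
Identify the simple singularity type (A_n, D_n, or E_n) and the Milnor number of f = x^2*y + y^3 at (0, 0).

Type D_{4}, Milnor number mu = 4.

The Hessian of f at 0 is [[0, 0], [0, 0]] with rank 0, so corank 2. A Groebner basis of the Jacobian ideal J(f) in C{x,y} is {y^3, x^2 + 3*y^2, x*y}; counting standard monomials gives mu = 4. Corank 2; j^3 = y*(x^2 + y^2) splits into three distinct lines over C (the quadratic factor has nonzero discriminant), so D_4.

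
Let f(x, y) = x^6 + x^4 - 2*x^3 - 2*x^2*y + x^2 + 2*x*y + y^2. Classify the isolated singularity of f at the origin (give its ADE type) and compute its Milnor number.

Type A_{5}, Milnor number mu = 5.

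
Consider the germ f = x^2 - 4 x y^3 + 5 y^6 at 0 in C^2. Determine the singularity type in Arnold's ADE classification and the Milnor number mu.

Type A_{5}, Milnor number mu = 5.

The Hessian of f at 0 is [[2, 0], [0, 0]] with rank 1, so corank 1. A Groebner basis of the Jacobian ideal J(f) in C{x,y} is {x*y^2, -x/2 + y^3, x^2}; counting standard monomials gives mu = 5. Corank 1: A-series; mu = 5 gives A_5.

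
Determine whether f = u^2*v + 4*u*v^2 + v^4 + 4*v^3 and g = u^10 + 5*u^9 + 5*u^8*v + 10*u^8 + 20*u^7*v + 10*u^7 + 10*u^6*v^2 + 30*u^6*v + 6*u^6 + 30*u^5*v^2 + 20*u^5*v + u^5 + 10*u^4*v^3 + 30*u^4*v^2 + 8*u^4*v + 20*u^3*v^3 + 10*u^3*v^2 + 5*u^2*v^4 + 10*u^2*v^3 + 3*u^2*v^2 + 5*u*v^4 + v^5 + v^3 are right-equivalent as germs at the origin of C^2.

No.

The Hessian of f at 0 has rank 0. Corank 2; j^3 = v*(u + 2*v)^2 has shape L^2 M (L != M), so D-series; mu = 5 gives D_5. The Hessian of g at 0 has rank 0. Corank 2; j^3 = v^3 is a perfect cube, so E-series; the 5-jet and mu = 8 give E_8. f is D_5 but g is E_8, hence not right-equivalent.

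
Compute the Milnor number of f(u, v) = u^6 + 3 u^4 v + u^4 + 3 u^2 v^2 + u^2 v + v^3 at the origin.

4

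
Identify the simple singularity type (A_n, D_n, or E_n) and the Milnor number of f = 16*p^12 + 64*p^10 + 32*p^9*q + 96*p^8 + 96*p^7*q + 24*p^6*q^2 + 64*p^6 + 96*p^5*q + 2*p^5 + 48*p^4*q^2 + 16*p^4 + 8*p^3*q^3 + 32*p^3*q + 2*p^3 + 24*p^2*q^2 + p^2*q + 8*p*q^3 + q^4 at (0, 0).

Type D_5, Milnor number mu = 5.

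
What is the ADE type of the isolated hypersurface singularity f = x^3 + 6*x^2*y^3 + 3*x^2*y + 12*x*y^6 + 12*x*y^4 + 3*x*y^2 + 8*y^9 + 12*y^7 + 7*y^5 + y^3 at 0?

E_{8}

The Hessian of f at 0 is [[0, 0], [0, 0]] with rank 0, so corank 2. A Groebner basis of the Jacobian ideal J(f) in C{x,y} is {x^2/4 + x*y^3 + x*y/2 + y^2/4, y^4, x^3 - 3*x*y^2 - 2*y^3, x^2*y + 2*x*y^2 + y^3}; counting standard monomials gives mu = 8. Corank 2; j^3 = (x + y)^3 is a perfect cube, so E-series; the 5-jet and mu = 8 give E_8.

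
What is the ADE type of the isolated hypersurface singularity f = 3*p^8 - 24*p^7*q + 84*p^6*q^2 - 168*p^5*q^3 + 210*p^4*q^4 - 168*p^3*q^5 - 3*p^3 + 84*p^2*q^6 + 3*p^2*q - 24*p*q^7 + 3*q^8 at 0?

D_9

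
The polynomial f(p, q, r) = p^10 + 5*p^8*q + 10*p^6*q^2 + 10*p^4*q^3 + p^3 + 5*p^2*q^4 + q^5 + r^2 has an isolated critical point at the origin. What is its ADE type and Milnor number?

Type E8, Milnor number mu = 8.

The Hessian of f at 0 has rank 1. Corank 2; j^3 = p^3 is a perfect cube, so E-series; the 5-jet and mu = 8 give E_8.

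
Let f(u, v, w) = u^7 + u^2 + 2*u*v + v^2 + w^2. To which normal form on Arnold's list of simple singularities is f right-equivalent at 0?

A_6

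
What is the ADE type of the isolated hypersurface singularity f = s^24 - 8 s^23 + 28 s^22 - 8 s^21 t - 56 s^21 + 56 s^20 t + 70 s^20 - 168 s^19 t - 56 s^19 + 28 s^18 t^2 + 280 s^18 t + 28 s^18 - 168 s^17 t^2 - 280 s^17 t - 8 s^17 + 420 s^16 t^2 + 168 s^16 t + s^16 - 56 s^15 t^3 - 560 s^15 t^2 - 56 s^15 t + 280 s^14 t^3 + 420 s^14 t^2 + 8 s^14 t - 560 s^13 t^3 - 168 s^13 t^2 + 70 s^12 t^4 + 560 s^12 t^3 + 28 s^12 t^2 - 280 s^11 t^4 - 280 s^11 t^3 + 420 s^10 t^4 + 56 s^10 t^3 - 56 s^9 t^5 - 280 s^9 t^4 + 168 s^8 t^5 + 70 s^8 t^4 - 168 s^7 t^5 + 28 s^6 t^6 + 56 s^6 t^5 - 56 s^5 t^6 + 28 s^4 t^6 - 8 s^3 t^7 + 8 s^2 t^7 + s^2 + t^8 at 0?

The Hessian of f at 0 is [[2, 0], [0, 0]] with rank 1, so corank 1. A Groebner basis of the Jacobian ideal J(f) in C{s,t} is {t^7, s}; counting standard monomials gives mu = 7. Corank 1: A-series; mu = 7 gives A_7.

A_7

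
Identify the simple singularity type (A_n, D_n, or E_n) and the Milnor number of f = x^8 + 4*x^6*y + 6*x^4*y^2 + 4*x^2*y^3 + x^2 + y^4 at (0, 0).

Type A_{3}, Milnor number mu = 3.

The Hessian of f at 0 is [[2, 0], [0, 0]] with rank 1, so corank 1. A Groebner basis of the Jacobian ideal J(f) in C{x,y} is {y^3, x}; counting standard monomials gives mu = 3. Corank 1: A-series; mu = 3 gives A_3.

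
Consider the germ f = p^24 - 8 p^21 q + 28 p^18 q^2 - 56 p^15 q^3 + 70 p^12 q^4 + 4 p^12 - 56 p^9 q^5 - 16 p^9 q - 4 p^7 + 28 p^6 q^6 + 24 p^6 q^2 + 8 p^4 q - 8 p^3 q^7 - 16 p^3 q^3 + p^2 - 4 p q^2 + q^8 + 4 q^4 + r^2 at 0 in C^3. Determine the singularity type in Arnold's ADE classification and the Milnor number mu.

The Hessian of f at 0 has rank 2. Corank 1: A-series; mu = 7 gives A_7.

Type A_{7}, Milnor number mu = 7.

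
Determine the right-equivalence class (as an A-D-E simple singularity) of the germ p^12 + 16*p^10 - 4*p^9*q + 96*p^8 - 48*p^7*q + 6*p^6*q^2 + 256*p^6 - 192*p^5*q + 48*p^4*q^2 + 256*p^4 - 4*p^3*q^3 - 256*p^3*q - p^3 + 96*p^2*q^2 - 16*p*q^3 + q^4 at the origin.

E_{6}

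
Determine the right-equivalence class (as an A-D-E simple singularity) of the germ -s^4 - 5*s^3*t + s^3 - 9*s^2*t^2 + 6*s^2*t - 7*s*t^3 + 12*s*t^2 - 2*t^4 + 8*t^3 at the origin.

E_{7}

The Hessian of f at 0 is [[0, 0], [0, 0]] with rank 0, so corank 2. A Groebner basis of the Jacobian ideal J(f) in C{s,t} is {3*s^2 + 12*s*t + t^4 + t^3 + 12*t^2, s^3 - 18*s^2 - 72*s*t + 2*t^3 - 72*t^2, s^2*t + 7*s^2 + 28*s*t - 5*t^3/3 + 28*t^2, -2*s^2 + s*t^2 - 8*s*t + 4*t^3/3 - 8*t^2}; counting standard monomials gives mu = 7. Corank 2; j^3 = (s + 2*t)^3 is a perfect cube, so E-series; the 4-jet and mu = 7 give E_7.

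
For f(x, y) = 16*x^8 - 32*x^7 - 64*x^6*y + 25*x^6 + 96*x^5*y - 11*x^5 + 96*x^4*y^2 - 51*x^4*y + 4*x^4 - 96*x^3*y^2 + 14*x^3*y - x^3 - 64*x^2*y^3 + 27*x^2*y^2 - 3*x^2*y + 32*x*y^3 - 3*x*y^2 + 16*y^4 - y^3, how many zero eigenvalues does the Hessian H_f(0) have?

2

The Hessian at 0 is [[0, 0], [0, 0]] of rank 0; hence corank 2.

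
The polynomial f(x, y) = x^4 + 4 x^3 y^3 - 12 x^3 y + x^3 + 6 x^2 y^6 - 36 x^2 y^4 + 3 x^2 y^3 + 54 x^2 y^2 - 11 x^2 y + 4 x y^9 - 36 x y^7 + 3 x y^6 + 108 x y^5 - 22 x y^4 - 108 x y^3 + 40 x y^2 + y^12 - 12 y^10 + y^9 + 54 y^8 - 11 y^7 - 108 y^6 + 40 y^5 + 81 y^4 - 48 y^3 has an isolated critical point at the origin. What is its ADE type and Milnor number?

Type D_5, Milnor number mu = 5.

The Hessian of f at 0 has rank 0. Corank 2; j^3 = (x - 4*y)^2*(x - 3*y) has shape L^2 M (L != M), so D-series; mu = 5 gives D_5.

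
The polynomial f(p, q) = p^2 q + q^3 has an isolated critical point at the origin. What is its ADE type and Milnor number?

The Hessian of f at 0 has rank 0. Corank 2; j^3 = q*(p^2 + q^2) splits into three distinct lines over C (the quadratic factor has nonzero discriminant), so D_4.

Type D4, Milnor number mu = 4.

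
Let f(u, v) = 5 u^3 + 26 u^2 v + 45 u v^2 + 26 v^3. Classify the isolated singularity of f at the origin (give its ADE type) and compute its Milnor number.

Type D4, Milnor number mu = 4.

The Hessian of f at 0 has rank 0. Corank 2; j^3 = (u + 2*v)*(5*u^2 + 16*u*v + 13*v^2) splits into three distinct lines over C (the quadratic factor has nonzero discriminant), so D_4.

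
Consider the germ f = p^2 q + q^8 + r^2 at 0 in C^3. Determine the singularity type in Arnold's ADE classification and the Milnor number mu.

Type D9, Milnor number mu = 9.

The Hessian of f at 0 has rank 1. Corank 2; j^3 = p^2*q has shape L^2 M (L != M), so D-series; mu = 9 gives D_9.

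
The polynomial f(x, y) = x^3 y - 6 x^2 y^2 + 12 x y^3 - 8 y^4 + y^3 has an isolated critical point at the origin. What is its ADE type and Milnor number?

Type E_{7}, Milnor number mu = 7.

The Hessian of f at 0 has rank 0. Corank 2; j^3 = y^3 is a perfect cube, so E-series; the 4-jet and mu = 7 give E_7.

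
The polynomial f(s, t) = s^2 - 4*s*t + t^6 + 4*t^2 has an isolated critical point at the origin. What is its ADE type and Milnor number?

Type A_{5}, Milnor number mu = 5.

The Hessian of f at 0 is [[2, -4], [-4, 8]] with rank 1, so corank 1. A Groebner basis of the Jacobian ideal J(f) in C{s,t} is {t^5, s - 2*t}; counting standard monomials gives mu = 5. Corank 1: A-series; mu = 5 gives A_5.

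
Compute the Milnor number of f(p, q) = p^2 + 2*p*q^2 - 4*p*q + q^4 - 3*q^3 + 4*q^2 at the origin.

2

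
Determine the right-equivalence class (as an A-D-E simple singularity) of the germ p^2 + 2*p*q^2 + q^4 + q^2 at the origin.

The Hessian of f at 0 has rank 2. Corank 0: nondegenerate Morse point, so A_1.

A_{1}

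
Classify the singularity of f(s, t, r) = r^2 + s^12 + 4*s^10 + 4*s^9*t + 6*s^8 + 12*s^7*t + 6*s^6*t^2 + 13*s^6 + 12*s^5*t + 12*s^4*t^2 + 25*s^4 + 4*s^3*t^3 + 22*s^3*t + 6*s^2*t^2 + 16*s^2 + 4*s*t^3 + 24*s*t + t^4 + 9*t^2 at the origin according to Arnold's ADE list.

The Hessian of f at 0 has rank 2. Corank 1: A-series; mu = 3 gives A_3.

A_{3}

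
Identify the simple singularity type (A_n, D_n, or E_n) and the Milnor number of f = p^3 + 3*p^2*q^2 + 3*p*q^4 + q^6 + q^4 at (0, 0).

Type E_{6}, Milnor number mu = 6.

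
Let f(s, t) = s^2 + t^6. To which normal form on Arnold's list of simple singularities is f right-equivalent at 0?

A_5

The Hessian of f at 0 is [[2, 0], [0, 0]] with rank 1, so corank 1. A Groebner basis of the Jacobian ideal J(f) in C{s,t} is {t^5, s}; counting standard monomials gives mu = 5. Corank 1: A-series; mu = 5 gives A_5.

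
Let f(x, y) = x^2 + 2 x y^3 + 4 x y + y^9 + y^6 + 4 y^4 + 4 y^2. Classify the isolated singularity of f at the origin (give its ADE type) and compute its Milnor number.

Type A8, Milnor number mu = 8.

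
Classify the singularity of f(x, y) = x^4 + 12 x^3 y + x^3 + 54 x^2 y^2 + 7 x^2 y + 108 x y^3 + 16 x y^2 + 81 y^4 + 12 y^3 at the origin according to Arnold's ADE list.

D_5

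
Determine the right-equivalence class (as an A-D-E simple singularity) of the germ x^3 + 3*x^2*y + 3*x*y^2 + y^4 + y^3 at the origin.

E_{6}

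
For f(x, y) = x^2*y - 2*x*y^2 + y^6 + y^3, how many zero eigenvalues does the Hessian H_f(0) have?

2

Hessian at 0 has rank 0.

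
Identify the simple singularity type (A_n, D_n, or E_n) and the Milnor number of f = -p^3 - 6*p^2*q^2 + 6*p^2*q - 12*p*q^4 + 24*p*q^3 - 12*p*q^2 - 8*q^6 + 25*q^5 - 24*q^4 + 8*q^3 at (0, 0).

The Hessian of f at 0 has rank 0. Corank 2; j^3 = -(p - 2*q)^3 is a perfect cube, so E-series; the 5-jet and mu = 8 give E_8.

Type E_{8}, Milnor number mu = 8.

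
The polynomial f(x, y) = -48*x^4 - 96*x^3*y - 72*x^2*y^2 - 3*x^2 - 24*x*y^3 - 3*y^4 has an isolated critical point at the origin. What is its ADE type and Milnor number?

Type A_{3}, Milnor number mu = 3.

The Hessian of f at 0 has rank 1. Corank 1: A-series; mu = 3 gives A_3.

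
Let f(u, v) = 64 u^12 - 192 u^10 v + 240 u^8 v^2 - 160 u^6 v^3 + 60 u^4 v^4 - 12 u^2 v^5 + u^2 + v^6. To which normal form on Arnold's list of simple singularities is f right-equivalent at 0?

A5

The Hessian of f at 0 is [[2, 0], [0, 0]] with rank 1, so corank 1. A Groebner basis of the Jacobian ideal J(f) in C{u,v} is {v^5, u}; counting standard monomials gives mu = 5. Corank 1: A-series; mu = 5 gives A_5.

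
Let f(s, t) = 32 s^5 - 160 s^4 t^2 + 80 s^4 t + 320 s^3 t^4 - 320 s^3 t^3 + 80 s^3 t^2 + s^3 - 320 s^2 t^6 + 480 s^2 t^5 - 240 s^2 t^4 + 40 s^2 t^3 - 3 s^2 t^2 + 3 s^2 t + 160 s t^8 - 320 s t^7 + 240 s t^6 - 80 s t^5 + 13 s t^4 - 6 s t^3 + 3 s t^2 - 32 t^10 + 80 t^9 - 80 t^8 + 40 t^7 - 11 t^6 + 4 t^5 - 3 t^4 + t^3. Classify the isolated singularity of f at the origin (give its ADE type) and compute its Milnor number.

Type E8, Milnor number mu = 8.

The Hessian of f at 0 has rank 0. Corank 2; j^3 = (s + t)^3 is a perfect cube, so E-series; the 5-jet and mu = 8 give E_8.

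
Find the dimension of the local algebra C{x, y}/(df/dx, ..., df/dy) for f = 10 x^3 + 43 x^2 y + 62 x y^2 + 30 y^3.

4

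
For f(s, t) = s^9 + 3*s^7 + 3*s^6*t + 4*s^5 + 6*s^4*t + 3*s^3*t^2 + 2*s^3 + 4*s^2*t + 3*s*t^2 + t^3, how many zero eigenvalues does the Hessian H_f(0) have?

Hessian at 0 has rank 0.

2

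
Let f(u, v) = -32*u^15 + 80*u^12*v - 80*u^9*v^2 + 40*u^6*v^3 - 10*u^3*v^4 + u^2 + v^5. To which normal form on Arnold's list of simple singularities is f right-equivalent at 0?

A_{4}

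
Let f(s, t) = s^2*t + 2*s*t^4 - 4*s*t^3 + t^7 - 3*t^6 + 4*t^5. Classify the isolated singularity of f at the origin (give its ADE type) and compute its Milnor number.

The Hessian of f at 0 has rank 0. Corank 2; j^3 = s^2*t has shape L^2 M (L != M), so D-series; mu = 7 gives D_7.

Type D7, Milnor number mu = 7.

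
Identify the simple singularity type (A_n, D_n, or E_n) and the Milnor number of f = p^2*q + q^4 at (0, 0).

Type D5, Milnor number mu = 5.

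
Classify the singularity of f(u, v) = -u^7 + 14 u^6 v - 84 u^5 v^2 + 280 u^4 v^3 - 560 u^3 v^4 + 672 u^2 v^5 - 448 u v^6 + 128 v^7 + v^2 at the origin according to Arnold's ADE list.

A_{6}

The Hessian of f at 0 is [[0, 0], [0, 2]] with rank 1, so corank 1. A Groebner basis of the Jacobian ideal J(f) in C{u,v} is {u^6, v}; counting standard monomials gives mu = 6. Corank 1: A-series; mu = 6 gives A_6.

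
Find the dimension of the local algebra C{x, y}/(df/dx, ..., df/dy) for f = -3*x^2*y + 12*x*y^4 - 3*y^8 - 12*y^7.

9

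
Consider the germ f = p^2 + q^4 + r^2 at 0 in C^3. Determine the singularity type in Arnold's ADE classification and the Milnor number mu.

The Hessian of f at 0 is [[2, 0, 0], [0, 0, 0], [0, 0, 2]] with rank 2, so corank 1. A Groebner basis of the Jacobian ideal J(f) in C{p,q,r} is {q^3, p, r}; counting standard monomials gives mu = 3. Corank 1: A-series; mu = 3 gives A_3.

Type A3, Milnor number mu = 3.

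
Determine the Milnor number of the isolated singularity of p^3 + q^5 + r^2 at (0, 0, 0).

The Hessian of f at 0 has rank 1. Corank 2; j^3 = p^3 is a perfect cube, so E-series; the 5-jet and mu = 8 give E_8.

8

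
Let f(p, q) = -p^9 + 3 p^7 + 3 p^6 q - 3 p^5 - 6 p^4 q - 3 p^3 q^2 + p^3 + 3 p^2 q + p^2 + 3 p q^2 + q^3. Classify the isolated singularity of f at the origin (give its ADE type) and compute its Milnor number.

Type A2, Milnor number mu = 2.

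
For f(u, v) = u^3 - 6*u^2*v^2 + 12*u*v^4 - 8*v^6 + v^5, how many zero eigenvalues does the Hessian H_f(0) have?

2

Hessian at 0 has rank 0.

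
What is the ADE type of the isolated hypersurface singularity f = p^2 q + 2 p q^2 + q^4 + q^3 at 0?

The Hessian of f at 0 is [[0, 0], [0, 0]] with rank 0, so corank 2. A Groebner basis of the Jacobian ideal J(f) in C{p,q} is {p^3 - p^2/4 + q^2/4, p^2/4 + q^3 - q^2/4, p*q + q^2}; counting standard monomials gives mu = 5. Corank 2; j^3 = q*(p + q)^2 has shape L^2 M (L != M), so D-series; mu = 5 gives D_5.

D5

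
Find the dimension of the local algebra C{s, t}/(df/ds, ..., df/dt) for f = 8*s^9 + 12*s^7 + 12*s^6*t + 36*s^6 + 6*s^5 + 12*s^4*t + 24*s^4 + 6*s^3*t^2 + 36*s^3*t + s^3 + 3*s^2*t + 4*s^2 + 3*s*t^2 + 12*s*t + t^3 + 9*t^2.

2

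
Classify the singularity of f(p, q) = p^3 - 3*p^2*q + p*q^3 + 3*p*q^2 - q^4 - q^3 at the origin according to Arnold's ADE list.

E7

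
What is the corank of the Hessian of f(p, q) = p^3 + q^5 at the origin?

2

The Hessian at 0 is [[0, 0], [0, 0]] of rank 0; hence corank 2.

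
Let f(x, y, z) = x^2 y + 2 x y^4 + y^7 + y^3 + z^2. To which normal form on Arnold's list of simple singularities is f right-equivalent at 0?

D_{4}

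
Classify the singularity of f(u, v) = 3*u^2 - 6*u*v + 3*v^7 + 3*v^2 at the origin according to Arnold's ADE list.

A_6

The Hessian of f at 0 is [[6, -6], [-6, 6]] with rank 1, so corank 1. A Groebner basis of the Jacobian ideal J(f) in C{u,v} is {v^6, u - v}; counting standard monomials gives mu = 6. Corank 1: A-series; mu = 6 gives A_6.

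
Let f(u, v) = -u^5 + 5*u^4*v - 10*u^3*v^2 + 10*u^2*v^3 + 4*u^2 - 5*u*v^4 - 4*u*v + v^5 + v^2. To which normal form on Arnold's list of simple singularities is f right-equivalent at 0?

A_{4}

The Hessian of f at 0 has rank 1. Corank 1: A-series; mu = 4 gives A_4.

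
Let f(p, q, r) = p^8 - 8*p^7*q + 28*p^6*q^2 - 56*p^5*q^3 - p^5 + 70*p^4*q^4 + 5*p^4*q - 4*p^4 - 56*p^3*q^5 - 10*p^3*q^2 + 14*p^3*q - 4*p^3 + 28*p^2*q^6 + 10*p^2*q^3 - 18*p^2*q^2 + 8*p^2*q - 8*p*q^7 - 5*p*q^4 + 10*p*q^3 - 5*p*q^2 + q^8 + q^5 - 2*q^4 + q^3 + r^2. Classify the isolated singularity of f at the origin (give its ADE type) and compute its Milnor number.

Type D_9, Milnor number mu = 9.

The Hessian of f at 0 has rank 1. Corank 2; j^3 = -(p - q)*(2*p - q)^2 has shape L^2 M (L != M), so D-series; mu = 9 gives D_9.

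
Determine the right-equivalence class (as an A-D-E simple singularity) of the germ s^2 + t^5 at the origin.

A_4

The Hessian of f at 0 has rank 1. Corank 1: A-series; mu = 4 gives A_4.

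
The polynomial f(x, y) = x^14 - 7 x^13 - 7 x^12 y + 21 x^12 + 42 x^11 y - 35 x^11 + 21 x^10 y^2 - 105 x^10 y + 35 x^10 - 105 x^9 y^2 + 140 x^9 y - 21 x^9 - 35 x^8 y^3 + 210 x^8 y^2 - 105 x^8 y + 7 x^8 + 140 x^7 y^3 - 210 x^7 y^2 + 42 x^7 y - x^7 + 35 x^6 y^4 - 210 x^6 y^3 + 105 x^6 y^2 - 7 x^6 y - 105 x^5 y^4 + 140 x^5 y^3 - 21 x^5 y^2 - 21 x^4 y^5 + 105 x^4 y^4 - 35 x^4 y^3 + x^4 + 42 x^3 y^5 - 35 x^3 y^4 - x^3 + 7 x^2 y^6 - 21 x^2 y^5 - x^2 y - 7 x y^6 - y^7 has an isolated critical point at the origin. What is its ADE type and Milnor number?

The Hessian of f at 0 is [[0, 0], [0, 0]] with rank 0, so corank 2. A Groebner basis of the Jacobian ideal J(f) in C{x,y} is {-x*y/7 + y^6, x*y^2, x^2 + x*y}; counting standard monomials gives mu = 8. Corank 2; j^3 = -x^2*(x + y) has shape L^2 M (L != M), so D-series; mu = 8 gives D_8.

Type D8, Milnor number mu = 8.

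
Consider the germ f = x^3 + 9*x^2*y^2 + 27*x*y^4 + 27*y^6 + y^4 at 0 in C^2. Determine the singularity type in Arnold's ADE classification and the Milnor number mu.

The Hessian of f at 0 has rank 0. Corank 2; j^3 = x^3 is a perfect cube, so E-series; the 4-jet and mu = 6 give E_6.

Type E_{6}, Milnor number mu = 6.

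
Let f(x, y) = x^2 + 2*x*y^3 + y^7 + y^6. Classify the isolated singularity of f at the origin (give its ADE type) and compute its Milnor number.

Type A_6, Milnor number mu = 6.

The Hessian of f at 0 has rank 1. Corank 1: A-series; mu = 6 gives A_6.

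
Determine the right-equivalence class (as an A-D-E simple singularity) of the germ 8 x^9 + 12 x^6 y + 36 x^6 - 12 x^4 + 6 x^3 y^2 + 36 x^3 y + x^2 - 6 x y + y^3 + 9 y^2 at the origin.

A2

The Hessian of f at 0 has rank 1. Corank 1: A-series; mu = 2 gives A_2.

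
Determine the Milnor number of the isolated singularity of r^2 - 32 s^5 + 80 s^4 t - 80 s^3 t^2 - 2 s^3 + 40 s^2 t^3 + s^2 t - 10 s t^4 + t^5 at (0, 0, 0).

The Hessian of f at 0 has rank 1. Corank 2; j^3 = -s^2*(2*s - t) has shape L^2 M (L != M), so D-series; mu = 6 gives D_6.

6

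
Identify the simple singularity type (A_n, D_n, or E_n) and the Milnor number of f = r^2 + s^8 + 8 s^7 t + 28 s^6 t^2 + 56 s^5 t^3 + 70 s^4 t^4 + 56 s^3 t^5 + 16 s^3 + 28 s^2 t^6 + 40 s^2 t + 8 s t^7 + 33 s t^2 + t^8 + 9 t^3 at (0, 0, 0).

Type D_9, Milnor number mu = 9.

The Hessian of f at 0 has rank 1. Corank 2; j^3 = (s + t)*(4*s + 3*t)^2 has shape L^2 M (L != M), so D-series; mu = 9 gives D_9.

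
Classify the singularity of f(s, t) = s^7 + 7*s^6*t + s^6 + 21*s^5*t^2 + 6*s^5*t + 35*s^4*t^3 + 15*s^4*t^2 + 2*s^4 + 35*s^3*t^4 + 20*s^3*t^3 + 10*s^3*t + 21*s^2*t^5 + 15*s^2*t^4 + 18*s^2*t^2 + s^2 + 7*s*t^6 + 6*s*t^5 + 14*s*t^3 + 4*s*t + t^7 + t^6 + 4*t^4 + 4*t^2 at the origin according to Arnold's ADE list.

A_{6}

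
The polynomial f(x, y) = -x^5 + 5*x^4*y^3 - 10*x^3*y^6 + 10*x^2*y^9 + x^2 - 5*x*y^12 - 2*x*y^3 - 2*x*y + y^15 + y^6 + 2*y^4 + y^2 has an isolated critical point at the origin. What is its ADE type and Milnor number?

Type A4, Milnor number mu = 4.

The Hessian of f at 0 has rank 1. Corank 1: A-series; mu = 4 gives A_4.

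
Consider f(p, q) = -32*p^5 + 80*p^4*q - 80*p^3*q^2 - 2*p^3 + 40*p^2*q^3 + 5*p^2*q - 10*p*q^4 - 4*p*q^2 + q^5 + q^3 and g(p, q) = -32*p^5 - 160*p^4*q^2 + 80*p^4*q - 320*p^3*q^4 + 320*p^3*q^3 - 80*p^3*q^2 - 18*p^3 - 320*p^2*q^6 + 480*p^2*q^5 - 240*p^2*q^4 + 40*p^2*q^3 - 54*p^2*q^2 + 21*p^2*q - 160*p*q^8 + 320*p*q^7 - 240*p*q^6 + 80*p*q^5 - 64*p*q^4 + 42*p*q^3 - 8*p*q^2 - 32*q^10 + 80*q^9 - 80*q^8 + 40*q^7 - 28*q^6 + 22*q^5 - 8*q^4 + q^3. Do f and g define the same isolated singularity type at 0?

The Hessian of f at 0 is [[0, 0], [0, 0]] with rank 0, so corank 2. A Groebner basis of the Jacobian ideal J(f) in C{p,q} is {-p*q/10 + q^4 + q^2/10, p*q^2 - q^3, p^2 - 3*p*q/2 + q^2/2}; counting standard monomials gives mu = 6. Corank 2; j^3 = -(p - q)^2*(2*p - q) has shape L^2 M (L != M), so D-series; mu = 6 gives D_6. The Hessian of g at 0 is [[0, 0], [0, 0]] with rank 0, so corank 2. A Groebner basis of the Jacobian ideal J(g) in C{p,q} is {p^3 + 2197*p^2/6516 - 1835*p*q/9774 + 491*q^2/19548, p^2*q + 367*p^2/543 - 553*p*q/1629 + 62*q^2/1629, 739*p^2/724 + p*q^2 - 377*p*q/1086 + 5*q^2/2172, 15*p^2/362 + 176*p*q/181 + q^3 - 119*q^2/362}; counting standard monomials gives mu = 6. Corank 2; j^3 = -(2*p - q)*(3*p - q)^2 has shape L^2 M (L != M), so D-series; mu = 6 gives D_6. Both have type D_6, hence right-equivalent.

Yes.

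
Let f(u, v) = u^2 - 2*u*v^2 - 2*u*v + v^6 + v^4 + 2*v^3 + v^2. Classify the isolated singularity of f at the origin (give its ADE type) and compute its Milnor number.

Type A5, Milnor number mu = 5.

The Hessian of f at 0 has rank 1. Corank 1: A-series; mu = 5 gives A_5.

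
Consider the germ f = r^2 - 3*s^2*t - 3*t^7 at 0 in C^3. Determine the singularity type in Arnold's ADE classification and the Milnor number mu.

The Hessian of f at 0 has rank 1. Corank 2; j^3 = -3*s^2*t has shape L^2 M (L != M), so D-series; mu = 8 gives D_8.

Type D8, Milnor number mu = 8.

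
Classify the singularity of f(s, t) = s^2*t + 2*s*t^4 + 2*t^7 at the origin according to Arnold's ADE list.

The Hessian of f at 0 is [[0, 0], [0, 0]] with rank 0, so corank 2. A Groebner basis of the Jacobian ideal J(f) in C{s,t} is {-s^2/6 + s*t^3, s*t + t^4, s^3, s^2*t}; counting standard monomials gives mu = 8. Corank 2; j^3 = s^2*t has shape L^2 M (L != M), so D-series; mu = 8 gives D_8.

D_8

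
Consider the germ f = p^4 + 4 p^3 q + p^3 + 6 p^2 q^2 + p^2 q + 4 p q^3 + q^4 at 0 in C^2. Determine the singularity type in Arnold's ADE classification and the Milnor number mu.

Type D_{5}, Milnor number mu = 5.

The Hessian of f at 0 is [[0, 0], [0, 0]] with rank 0, so corank 2. A Groebner basis of the Jacobian ideal J(f) in C{p,q} is {p*q^2, -p*q/4 + q^3, p^2 + p*q}; counting standard monomials gives mu = 5. Corank 2; j^3 = p^2*(p + q) has shape L^2 M (L != M), so D-series; mu = 5 gives D_5.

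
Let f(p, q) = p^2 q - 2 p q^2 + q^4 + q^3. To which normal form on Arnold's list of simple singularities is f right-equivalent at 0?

The Hessian of f at 0 has rank 0. Corank 2; j^3 = q*(p - q)^2 has shape L^2 M (L != M), so D-series; mu = 5 gives D_5.

D_5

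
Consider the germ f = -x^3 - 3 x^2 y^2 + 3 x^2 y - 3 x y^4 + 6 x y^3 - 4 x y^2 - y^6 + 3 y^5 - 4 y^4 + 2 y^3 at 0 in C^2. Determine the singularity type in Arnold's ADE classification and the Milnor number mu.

Type D_{4}, Milnor number mu = 4.

The Hessian of f at 0 has rank 0. Corank 2; j^3 = -(x - y)*(x^2 - 2*x*y + 2*y^2) splits into three distinct lines over C (the quadratic factor has nonzero discriminant), so D_4.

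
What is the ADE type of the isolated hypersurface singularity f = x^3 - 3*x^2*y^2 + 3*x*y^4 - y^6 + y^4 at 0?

The Hessian of f at 0 is [[0, 0], [0, 0]] with rank 0, so corank 2. A Groebner basis of the Jacobian ideal J(f) in C{x,y} is {x^3, x^2*y, -x^2/2 + x*y^2, y^3}; counting standard monomials gives mu = 6. Corank 2; j^3 = x^3 is a perfect cube, so E-series; the 4-jet and mu = 6 give E_6.

E6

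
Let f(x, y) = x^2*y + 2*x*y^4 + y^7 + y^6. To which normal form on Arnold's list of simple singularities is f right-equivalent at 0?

D_{7}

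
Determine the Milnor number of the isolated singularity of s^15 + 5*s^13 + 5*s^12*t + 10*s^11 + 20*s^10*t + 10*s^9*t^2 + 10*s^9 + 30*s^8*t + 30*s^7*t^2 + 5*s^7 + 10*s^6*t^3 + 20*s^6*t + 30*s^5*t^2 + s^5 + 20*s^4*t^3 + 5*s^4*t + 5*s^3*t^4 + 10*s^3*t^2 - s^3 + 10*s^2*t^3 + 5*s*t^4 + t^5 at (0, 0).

8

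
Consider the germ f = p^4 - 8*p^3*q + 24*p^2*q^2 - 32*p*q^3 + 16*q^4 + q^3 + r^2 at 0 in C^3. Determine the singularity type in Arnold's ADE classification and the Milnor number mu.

Type E_6, Milnor number mu = 6.

The Hessian of f at 0 is [[0, 0, 0], [0, 0, 0], [0, 0, 2]] with rank 1, so corank 2. A Groebner basis of the Jacobian ideal J(f) in C{p,q,r} is {p^3 - 6*p^2*q, q^2, r}; counting standard monomials gives mu = 6. Corank 2; j^3 = q^3 is a perfect cube, so E-series; the 4-jet and mu = 6 give E_6.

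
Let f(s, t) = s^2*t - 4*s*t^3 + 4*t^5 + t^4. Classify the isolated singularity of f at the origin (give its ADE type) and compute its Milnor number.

Type D_{5}, Milnor number mu = 5.

The Hessian of f at 0 is [[0, 0], [0, 0]] with rank 0, so corank 2. A Groebner basis of the Jacobian ideal J(f) in C{s,t} is {s*t^2, -s*t/2 + t^3, s^2 + 2*s*t}; counting standard monomials gives mu = 5. Corank 2; j^3 = s^2*t has shape L^2 M (L != M), so D-series; mu = 5 gives D_5.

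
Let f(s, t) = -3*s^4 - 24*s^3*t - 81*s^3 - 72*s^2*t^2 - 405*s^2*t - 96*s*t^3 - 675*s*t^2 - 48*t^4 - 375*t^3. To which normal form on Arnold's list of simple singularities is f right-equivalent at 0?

E6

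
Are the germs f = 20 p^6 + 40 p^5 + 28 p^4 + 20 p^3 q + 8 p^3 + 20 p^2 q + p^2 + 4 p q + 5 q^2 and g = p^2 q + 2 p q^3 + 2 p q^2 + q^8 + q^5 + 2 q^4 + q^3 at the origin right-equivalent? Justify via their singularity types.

No.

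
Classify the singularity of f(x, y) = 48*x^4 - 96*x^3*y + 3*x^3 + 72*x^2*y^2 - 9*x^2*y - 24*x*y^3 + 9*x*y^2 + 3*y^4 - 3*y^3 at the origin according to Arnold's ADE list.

E_{6}

The Hessian of f at 0 is [[0, 0], [0, 0]] with rank 0, so corank 2. A Groebner basis of the Jacobian ideal J(f) in C{x,y} is {y^4, x*y^2 - 5*y^3/6, x^2 - 2*x*y + y^2}; counting standard monomials gives mu = 6. Corank 2; j^3 = 3*(x - y)^3 is a perfect cube, so E-series; the 4-jet and mu = 6 give E_6.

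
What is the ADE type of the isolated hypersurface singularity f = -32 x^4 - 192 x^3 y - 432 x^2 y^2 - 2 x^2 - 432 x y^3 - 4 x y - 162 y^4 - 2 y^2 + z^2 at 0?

The Hessian of f at 0 has rank 2. Corank 1: A-series; mu = 3 gives A_3.

A3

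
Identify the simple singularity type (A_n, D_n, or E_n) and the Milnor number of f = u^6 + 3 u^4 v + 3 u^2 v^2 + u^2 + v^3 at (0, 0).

The Hessian of f at 0 has rank 1. Corank 1: A-series; mu = 2 gives A_2.

Type A2, Milnor number mu = 2.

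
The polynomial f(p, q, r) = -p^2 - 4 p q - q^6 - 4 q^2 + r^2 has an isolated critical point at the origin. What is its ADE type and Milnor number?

Type A5, Milnor number mu = 5.

The Hessian of f at 0 has rank 2. Corank 1: A-series; mu = 5 gives A_5.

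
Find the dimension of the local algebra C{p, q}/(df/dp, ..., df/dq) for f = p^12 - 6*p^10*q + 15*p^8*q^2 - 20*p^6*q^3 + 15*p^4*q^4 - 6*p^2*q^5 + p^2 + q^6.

5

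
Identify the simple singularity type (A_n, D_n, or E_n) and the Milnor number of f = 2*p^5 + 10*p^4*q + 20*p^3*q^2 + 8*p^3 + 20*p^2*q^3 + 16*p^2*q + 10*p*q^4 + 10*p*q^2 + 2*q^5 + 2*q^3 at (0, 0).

Type D_{6}, Milnor number mu = 6.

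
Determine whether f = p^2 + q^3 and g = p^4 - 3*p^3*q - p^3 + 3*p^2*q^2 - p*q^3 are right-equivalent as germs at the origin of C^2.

No.

The Hessian of f at 0 has rank 1. Corank 1: A-series; mu = 2 gives A_2. The Hessian of g at 0 has rank 0. Corank 2; j^3 = -p^3 is a perfect cube, so E-series; the 4-jet and mu = 7 give E_7. f is A_2 but g is E_7, hence not right-equivalent.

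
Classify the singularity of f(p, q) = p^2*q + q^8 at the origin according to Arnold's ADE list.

D_9

The Hessian of f at 0 has rank 0. Corank 2; j^3 = p^2*q has shape L^2 M (L != M), so D-series; mu = 9 gives D_9.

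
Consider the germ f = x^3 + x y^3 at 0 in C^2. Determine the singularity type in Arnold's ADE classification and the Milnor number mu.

Type E_{7}, Milnor number mu = 7.

The Hessian of f at 0 has rank 0. Corank 2; j^3 = x^3 is a perfect cube, so E-series; the 4-jet and mu = 7 give E_7.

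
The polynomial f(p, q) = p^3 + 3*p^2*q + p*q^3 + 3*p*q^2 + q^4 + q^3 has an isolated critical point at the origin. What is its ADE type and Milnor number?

Type E_7, Milnor number mu = 7.

The Hessian of f at 0 has rank 0. Corank 2; j^3 = (p + q)^3 is a perfect cube, so E-series; the 4-jet and mu = 7 give E_7.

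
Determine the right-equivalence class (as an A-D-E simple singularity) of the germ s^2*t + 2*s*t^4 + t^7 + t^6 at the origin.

D_{7}

The Hessian of f at 0 has rank 0. Corank 2; j^3 = s^2*t has shape L^2 M (L != M), so D-series; mu = 7 gives D_7.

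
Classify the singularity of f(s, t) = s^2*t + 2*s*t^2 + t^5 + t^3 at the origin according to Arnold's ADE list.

The Hessian of f at 0 has rank 0. Corank 2; j^3 = t*(s + t)^2 has shape L^2 M (L != M), so D-series; mu = 6 gives D_6.

D_6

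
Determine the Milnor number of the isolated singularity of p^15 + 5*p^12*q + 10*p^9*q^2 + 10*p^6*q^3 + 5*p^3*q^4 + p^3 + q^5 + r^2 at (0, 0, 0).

The Hessian of f at 0 is [[0, 0, 0], [0, 0, 0], [0, 0, 2]] with rank 1, so corank 2. A Groebner basis of the Jacobian ideal J(f) in C{p,q,r} is {q^4, p^2, r}; counting standard monomials gives mu = 8. Corank 2; j^3 = p^3 is a perfect cube, so E-series; the 5-jet and mu = 8 give E_8.

8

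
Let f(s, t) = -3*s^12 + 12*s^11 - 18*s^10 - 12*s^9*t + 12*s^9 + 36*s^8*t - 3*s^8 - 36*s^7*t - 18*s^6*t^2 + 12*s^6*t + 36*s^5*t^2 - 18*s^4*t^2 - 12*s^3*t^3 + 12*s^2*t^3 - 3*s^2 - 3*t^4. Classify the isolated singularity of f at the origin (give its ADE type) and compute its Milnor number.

The Hessian of f at 0 has rank 1. Corank 1: A-series; mu = 3 gives A_3.

Type A_{3}, Milnor number mu = 3.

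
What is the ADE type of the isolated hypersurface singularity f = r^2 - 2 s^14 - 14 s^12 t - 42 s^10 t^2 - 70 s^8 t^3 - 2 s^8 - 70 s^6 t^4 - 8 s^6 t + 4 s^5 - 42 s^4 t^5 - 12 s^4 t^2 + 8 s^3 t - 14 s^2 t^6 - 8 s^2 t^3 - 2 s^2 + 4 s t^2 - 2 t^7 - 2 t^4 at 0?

A_6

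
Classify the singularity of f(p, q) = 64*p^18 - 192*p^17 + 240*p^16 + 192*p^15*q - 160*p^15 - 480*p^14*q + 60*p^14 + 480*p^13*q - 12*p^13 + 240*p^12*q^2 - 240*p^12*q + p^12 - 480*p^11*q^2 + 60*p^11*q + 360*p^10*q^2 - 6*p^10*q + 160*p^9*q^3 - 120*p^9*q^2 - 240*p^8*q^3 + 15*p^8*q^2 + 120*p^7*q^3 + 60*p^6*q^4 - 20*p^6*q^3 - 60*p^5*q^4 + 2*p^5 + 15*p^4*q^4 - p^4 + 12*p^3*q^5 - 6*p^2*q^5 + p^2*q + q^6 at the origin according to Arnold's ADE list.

D_{7}

The Hessian of f at 0 has rank 0. Corank 2; j^3 = p^2*q has shape L^2 M (L != M), so D-series; mu = 7 gives D_7.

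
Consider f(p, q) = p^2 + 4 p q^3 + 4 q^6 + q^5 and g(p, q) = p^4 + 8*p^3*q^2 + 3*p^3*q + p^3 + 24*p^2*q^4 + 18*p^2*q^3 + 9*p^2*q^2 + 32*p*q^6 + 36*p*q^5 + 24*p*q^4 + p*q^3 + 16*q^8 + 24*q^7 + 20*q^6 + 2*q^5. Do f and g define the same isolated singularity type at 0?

The Hessian of f at 0 has rank 1. Corank 1: A-series; mu = 4 gives A_4. The Hessian of g at 0 has rank 0. Corank 2; j^3 = p^3 is a perfect cube, so E-series; the 4-jet and mu = 7 give E_7. f is A_4 but g is E_7, hence not right-equivalent.

No.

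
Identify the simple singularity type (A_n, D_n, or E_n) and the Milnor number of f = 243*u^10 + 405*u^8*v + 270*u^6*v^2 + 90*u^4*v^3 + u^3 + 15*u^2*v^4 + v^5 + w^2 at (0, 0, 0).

The Hessian of f at 0 is [[0, 0, 0], [0, 0, 0], [0, 0, 2]] with rank 1, so corank 2. A Groebner basis of the Jacobian ideal J(f) in C{u,v,w} is {v^4, u^2, w}; counting standard monomials gives mu = 8. Corank 2; j^3 = u^3 is a perfect cube, so E-series; the 5-jet and mu = 8 give E_8.

Type E8, Milnor number mu = 8.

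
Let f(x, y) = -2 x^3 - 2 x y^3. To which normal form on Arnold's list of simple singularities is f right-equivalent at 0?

E_{7}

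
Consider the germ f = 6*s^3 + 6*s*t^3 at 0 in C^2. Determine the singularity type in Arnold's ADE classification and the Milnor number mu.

The Hessian of f at 0 has rank 0. Corank 2; j^3 = 6*s^3 is a perfect cube, so E-series; the 4-jet and mu = 7 give E_7.

Type E_{7}, Milnor number mu = 7.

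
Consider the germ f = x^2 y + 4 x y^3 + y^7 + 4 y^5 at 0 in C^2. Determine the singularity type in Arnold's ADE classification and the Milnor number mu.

Type D8, Milnor number mu = 8.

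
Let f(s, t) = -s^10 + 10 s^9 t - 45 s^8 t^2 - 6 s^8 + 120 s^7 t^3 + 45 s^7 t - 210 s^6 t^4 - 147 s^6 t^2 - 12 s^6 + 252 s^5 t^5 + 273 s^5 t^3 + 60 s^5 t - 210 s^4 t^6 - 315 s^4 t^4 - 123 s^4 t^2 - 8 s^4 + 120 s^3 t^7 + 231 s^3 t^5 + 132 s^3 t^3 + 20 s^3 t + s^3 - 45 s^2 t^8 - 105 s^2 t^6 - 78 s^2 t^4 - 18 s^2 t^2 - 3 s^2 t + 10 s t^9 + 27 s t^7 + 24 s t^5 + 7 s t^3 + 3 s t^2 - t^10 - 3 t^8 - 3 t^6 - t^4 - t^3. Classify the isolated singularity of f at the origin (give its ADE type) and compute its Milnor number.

Type E7, Milnor number mu = 7.

The Hessian of f at 0 is [[0, 0], [0, 0]] with rank 0, so corank 2. A Groebner basis of the Jacobian ideal J(f) in C{s,t} is {3*s^2/4 - 3*s*t/2 + t^4 - t^3/4 + 3*t^2/4, s^3 - 9*s^2/4 + 9*s*t/2 - t^3/4 - 9*t^2/4, s^2*t - 7*s^2/4 + 7*s*t/2 - 5*t^3/12 - 7*t^2/4, -s^2 + s*t^2 + 2*s*t - 2*t^3/3 - t^2}; counting standard monomials gives mu = 7. Corank 2; j^3 = (s - t)^3 is a perfect cube, so E-series; the 4-jet and mu = 7 give E_7.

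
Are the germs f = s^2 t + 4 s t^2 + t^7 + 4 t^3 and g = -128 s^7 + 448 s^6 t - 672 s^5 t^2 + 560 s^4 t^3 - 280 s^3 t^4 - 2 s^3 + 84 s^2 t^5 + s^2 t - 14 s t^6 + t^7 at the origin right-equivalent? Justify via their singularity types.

Yes.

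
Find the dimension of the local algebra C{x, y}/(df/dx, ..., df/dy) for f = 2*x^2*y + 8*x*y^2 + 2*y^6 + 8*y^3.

The Hessian of f at 0 is [[0, 0], [0, 0]] with rank 0, so corank 2. A Groebner basis of the Jacobian ideal J(f) in C{x,y} is {x^2/6 + y^5 - 2*y^2/3, x^3 + 8*y^3, x*y + 2*y^2}; counting standard monomials gives mu = 7. Corank 2; j^3 = 2*y*(x + 2*y)^2 has shape L^2 M (L != M), so D-series; mu = 7 gives D_7.

7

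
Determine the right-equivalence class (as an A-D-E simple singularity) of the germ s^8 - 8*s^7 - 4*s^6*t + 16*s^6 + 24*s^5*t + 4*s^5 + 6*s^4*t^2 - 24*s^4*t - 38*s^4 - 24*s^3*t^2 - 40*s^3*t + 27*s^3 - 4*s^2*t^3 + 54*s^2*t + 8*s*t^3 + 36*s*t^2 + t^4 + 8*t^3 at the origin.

E_{6}

The Hessian of f at 0 has rank 0. Corank 2; j^3 = (3*s + 2*t)^3 is a perfect cube, so E-series; the 4-jet and mu = 6 give E_6.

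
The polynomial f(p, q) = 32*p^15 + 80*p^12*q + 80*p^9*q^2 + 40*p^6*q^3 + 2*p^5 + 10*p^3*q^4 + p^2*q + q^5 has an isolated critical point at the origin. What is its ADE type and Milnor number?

The Hessian of f at 0 is [[0, 0], [0, 0]] with rank 0, so corank 2. A Groebner basis of the Jacobian ideal J(f) in C{p,q} is {p^2/5 + q^4, p^3, p*q}; counting standard monomials gives mu = 6. Corank 2; j^3 = p^2*q has shape L^2 M (L != M), so D-series; mu = 6 gives D_6.

Type D_6, Milnor number mu = 6.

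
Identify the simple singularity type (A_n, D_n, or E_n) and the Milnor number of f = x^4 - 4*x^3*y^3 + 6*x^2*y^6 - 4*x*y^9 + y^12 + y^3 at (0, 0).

The Hessian of f at 0 has rank 0. Corank 2; j^3 = y^3 is a perfect cube, so E-series; the 4-jet and mu = 6 give E_6.

Type E_6, Milnor number mu = 6.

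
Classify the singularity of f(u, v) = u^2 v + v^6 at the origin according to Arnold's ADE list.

D_{7}

The Hessian of f at 0 has rank 0. Corank 2; j^3 = u^2*v has shape L^2 M (L != M), so D-series; mu = 7 gives D_7.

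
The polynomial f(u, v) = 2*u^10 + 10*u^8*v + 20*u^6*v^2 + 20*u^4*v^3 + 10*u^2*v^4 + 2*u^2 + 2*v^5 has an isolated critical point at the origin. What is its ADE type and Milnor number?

Type A4, Milnor number mu = 4.

The Hessian of f at 0 is [[4, 0], [0, 0]] with rank 1, so corank 1. A Groebner basis of the Jacobian ideal J(f) in C{u,v} is {v^4, u}; counting standard monomials gives mu = 4. Corank 1: A-series; mu = 4 gives A_4.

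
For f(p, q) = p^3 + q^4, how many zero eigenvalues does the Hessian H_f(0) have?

2

The Hessian at 0 is [[0, 0], [0, 0]] of rank 0; hence corank 2.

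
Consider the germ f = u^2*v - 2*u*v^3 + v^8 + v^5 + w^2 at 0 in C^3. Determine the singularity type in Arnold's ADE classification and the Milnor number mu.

Type D9, Milnor number mu = 9.

The Hessian of f at 0 has rank 1. Corank 2; j^3 = u^2*v has shape L^2 M (L != M), so D-series; mu = 9 gives D_9.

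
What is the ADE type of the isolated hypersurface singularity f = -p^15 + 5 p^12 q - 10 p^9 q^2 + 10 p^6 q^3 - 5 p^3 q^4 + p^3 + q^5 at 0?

E_{8}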